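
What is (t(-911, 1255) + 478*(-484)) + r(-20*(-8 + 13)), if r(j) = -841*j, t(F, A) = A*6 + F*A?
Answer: -1283027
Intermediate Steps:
t(F, A) = 6*A + A*F
(t(-911, 1255) + 478*(-484)) + r(-20*(-8 + 13)) = (1255*(6 - 911) + 478*(-484)) - (-16820)*(-8 + 13) = (1255*(-905) - 231352) - (-16820)*5 = (-1135775 - 231352) - 841*(-100) = -1367127 + 84100 = -1283027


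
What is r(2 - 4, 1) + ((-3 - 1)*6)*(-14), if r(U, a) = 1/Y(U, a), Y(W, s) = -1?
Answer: 335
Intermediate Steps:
r(U, a) = -1 (r(U, a) = 1/(-1) = -1)
r(2 - 4, 1) + ((-3 - 1)*6)*(-14) = -1 + ((-3 - 1)*6)*(-14) = -1 - 4*6*(-14) = -1 - 24*(-14) = -1 + 336 = 335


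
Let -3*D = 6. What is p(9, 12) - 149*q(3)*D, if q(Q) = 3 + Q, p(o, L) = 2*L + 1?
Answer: 1813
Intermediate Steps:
p(o, L) = 1 + 2*L
D = -2 (D = -⅓*6 = -2)
p(9, 12) - 149*q(3)*D = (1 + 2*12) - 149*(3 + 3)*(-2) = (1 + 24) - 894*(-2) = 25 - 149*(-12) = 25 + 1788 = 1813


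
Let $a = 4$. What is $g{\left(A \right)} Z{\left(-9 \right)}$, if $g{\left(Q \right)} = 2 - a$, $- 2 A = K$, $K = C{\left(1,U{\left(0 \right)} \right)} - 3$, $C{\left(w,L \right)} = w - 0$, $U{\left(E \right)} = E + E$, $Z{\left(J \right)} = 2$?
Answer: $-4$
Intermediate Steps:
$U{\left(E \right)} = 2 E$
$C{\left(w,L \right)} = w$ ($C{\left(w,L \right)} = w + 0 = w$)
$K = -2$ ($K = 1 - 3 = -2$)
$A = 1$ ($A = \left(- \frac{1}{2}\right) \left(-2\right) = 1$)
$g{\left(Q \right)} = -2$ ($g{\left(Q \right)} = 2 - 4 = -2$)
$g{\left(A \right)} Z{\left(-9 \right)} = \left(-2\right) 2 = -4$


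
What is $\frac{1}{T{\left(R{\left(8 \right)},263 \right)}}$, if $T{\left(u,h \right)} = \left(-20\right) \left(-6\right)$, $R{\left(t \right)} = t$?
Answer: $\frac{1}{120} \approx 0.0083333$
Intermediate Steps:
$T{\left(u,h \right)} = 120$
$\frac{1}{T{\left(R{\left(8 \right)},263 \right)}} = \frac{1}{120}$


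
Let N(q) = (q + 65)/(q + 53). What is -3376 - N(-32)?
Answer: -23643/7 ≈ -3377.6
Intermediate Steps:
N(q) = (65 + q)/(53 + q)
-3376 - N(-32) = -3376 - (65 - 32)/(53 - 32) = -3376 - 33/21 = -3376 - 1*11/7 = -3376 - 11/7 = -23643/7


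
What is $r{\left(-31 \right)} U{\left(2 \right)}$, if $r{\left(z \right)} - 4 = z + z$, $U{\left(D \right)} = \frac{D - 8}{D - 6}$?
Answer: $-87$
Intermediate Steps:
$U{\left(D \right)} = \frac{-8 + D}{-6 + D}$
$r{\left(z \right)} = 4 + 2 z$ ($r{\left(z \right)} = 4 + \left(z + z\right) = 4 + 2 z$)
$r{\left(-31 \right)} U{\left(2 \right)} = \left(4 + 2 \left(-31\right)\right) \frac{-8 + 2}{-6 + 2} = \left(4 - 62\right) \frac{1}{-4} \left(-6\right) = - 58 \left(\left(- \frac{1}{4}\right) \left(-6\right)\right) = \left(-58\right) \frac{3}{2} = -87$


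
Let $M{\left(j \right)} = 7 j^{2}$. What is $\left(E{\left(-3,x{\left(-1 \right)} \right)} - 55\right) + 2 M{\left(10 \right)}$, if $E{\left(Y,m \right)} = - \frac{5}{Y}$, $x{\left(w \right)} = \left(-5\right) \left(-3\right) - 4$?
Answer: $\frac{4040}{3} \approx 1346.7$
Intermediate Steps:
$x{\left(w \right)} = 11$ ($x{\left(w \right)} = 15 - 4 = 11$)
$\left(E{\left(-3,x{\left(-1 \right)} \right)} - 55\right) + 2 M{\left(10 \right)} = \left(- \frac{5}{-3} - 55\right) + 2 \cdot 7 \cdot 10^{2} = \left(\left(-5\right) \left(- \frac{1}{3}\right) - 55\right) + 2 \cdot 7 \cdot 100 = \left(\frac{5}{3} - 55\right) + 2 \cdot 700 = - \frac{160}{3} + 1400 = \frac{4040}{3}$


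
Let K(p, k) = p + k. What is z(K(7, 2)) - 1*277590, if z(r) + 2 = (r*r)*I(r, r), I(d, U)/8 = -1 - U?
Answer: -284072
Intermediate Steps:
K(p, k) = k + p
I(d, U) = -8 - 8*U (I(d, U) = 8*(-1 - U) = -8 - 8*U)
z(r) = -2 + r**2*(-8 - 8*r) (z(r) = -2 + (r*r)*(-8 - 8*r) = -2 + r**2*(-8 - 8*r))
z(K(7, 2)) - 1*277590 = (-2 + 8*(2 + 7)**2*(-1 - (2 + 7))) - 1*277590 = (-2 + 8*9**2*(-1 - 1*9)) - 277590 = (-2 + 8*81*(-1 - 9)) - 277590 = (-2 + 8*81*(-10)) - 277590 = (-2 - 6480) - 277590 = -6482 - 277590 = -284072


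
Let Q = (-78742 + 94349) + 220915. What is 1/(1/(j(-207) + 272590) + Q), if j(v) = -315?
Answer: 272275/64399027551 ≈ 4.2279e-6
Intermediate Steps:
Q = 236522 (Q = 15607 + 220915 = 236522)
1/(1/(j(-207) + 272590) + Q) = 1/(1/(-315 + 272590) + 236522) = 1/(1/272275 + 236522) = 1/(64399027551/272275) = 272275/64399027551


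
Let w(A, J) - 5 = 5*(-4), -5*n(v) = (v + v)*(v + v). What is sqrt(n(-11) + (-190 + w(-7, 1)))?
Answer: I*sqrt(7545)/5 ≈ 17.372*I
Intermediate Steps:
n(v) = -4*v**2/5 (n(v) = -(v + v)*(v + v)/5 = -2*v*2*v/5 = -4*v**2/5)
w(A, J) = -15 (w(A, J) = 5 + 5*(-4) = 5 - 20 = -15)
sqrt(n(-11) + (-190 + w(-7, 1))) = sqrt(-4/5*(-11)**2 + (-190 - 15)) = sqrt(-4/5*121 - 205) = sqrt(-484/5 - 205) = sqrt(-1509/5) = I*sqrt(7545)/5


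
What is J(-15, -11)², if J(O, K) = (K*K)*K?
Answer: 1771561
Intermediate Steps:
J(O, K) = K³ (J(O, K) = K²*K = K³)
J(-15, -11)² = ((-11)³)² = (-1331)² = 1771561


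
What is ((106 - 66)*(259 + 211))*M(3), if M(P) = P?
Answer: 56400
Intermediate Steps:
((106 - 66)*(259 + 211))*M(3) = ((106 - 66)*(259 + 211))*3 = (40*470)*3 = 18800*3 = 56400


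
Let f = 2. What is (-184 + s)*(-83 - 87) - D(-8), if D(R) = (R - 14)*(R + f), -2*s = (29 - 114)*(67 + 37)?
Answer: -720252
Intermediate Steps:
s = 4420 (s = -(29 - 114)*(67 + 37)/2 = -(-85)*104/2 = -½*(-8840) = 4420)
D(R) = (-14 + R)*(2 + R) (D(R) = (R - 14)*(R + 2) = (-14 + R)*(2 + R))
(-184 + s)*(-83 - 87) - D(-8) = (-184 + 4420)*(-83 - 87) - (-28 + (-8)² - 12*(-8)) = 4236*(-170) - (-28 + 64 + 96) = -720120 - 1*132 = -720120 - 132 = -720252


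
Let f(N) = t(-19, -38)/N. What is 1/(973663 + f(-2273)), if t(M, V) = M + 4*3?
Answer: 2273/2213136006 ≈ 1.0270e-6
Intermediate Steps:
t(M, V) = 12 + M (t(M, V) = M + 12 = 12 + M)
f(N) = -7/N (f(N) = (12 - 19)/N = -7/N)
1/(973663 + f(-2273)) = 1/(973663 - 7/(-2273)) = 1/(973663 - 7*(-1/2273)) = 1/(973663 + 7/2273) = 1/(2213136006/2273) = 2273/2213136006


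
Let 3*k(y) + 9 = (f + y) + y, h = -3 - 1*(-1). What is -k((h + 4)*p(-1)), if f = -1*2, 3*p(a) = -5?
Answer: 53/9 ≈ 5.8889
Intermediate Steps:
h = -2 (h = -3 + 1 = -2)
p(a) = -5/3 (p(a) = (⅓)*(-5) = -5/3)
f = -2
k(y) = -11/3 + 2*y/3 (k(y) = -3 + ((-2 + y) + y)/3 = -3 + (-2 + 2*y)/3 = -3 + (-⅔ + 2*y/3) = -11/3 + 2*y/3)
-k((h + 4)*p(-1)) = -(-11/3 + 2*((-2 + 4)*(-5/3))/3) = -(-11/3 + 2*(2*(-5/3))/3) = -(-11/3 + (⅔)*(-10/3)) = -(-11/3 - 20/9) = -1*(-53/9) = 53/9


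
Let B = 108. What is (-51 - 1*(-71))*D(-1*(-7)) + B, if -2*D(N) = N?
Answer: 38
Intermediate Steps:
D(N) = -N/2
(-51 - 1*(-71))*D(-1*(-7)) + B = (-51 - 1*(-71))*(-(-1)*(-7)/2) + 108 = (-51 + 71)*(-1/2*7) + 108 = 20*(-7/2) + 108 = -70 + 108 = 38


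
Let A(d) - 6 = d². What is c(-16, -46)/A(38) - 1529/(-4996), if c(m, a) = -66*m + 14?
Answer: 756277/724420 ≈ 1.0440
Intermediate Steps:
A(d) = 6 + d²
c(m, a) = 14 - 66*m
c(-16, -46)/A(38) - 1529/(-4996) = (14 - 66*(-16))/(6 + 38²) - 1529/(-4996) = (14 + 1056)/(6 + 1444) - 1529*(-1/4996) = 1070/1450 + 1529/4996 = 1070*(1/1450) + 1529/4996 = 107/145 + 1529/4996 = 756277/724420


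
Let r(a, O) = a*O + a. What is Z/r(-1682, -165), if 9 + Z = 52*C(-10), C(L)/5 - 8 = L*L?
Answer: 28071/275848 ≈ 0.10176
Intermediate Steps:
C(L) = 40 + 5*L**2 (C(L) = 40 + 5*(L*L) = 40 + 5*L**2)
r(a, O) = a + O*a (r(a, O) = O*a + a = a + O*a)
Z = 28071 (Z = -9 + 52*(40 + 5*(-10)**2) = -9 + 52*(40 + 5*100) = -9 + 52*(40 + 500) = -9 + 52*540 = -9 + 28080 = 28071)
Z/r(-1682, -165) = 28071/((-1682*(1 - 165))) = 28071/((-1682*(-164))) = 28071/275848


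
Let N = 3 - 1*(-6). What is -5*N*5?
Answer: -225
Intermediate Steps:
N = 9 (N = 3 + 6 = 9)
-5*N*5 = -5*9*5 = -45*5 = -225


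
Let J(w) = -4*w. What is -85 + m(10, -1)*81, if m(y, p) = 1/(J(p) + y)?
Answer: -1109/14 ≈ -79.214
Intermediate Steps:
m(y, p) = 1/(y - 4*p) (m(y, p) = 1/(-4*p + y) = 1/(y - 4*p))
-85 + m(10, -1)*81 = -85 + 81/(10 - 4*(-1)) = -85 + 81/(10 + 4) = -85 + 81/14 = -1109/14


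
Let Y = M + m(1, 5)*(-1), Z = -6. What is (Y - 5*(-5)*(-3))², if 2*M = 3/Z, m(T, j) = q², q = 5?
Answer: 160801/16 ≈ 10050.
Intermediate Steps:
m(T, j) = 25 (m(T, j) = 5² = 25)
M = -¼ (M = (3/(-6))/2 = (3*(-⅙))/2 = (½)*(-½) = -¼ ≈ -0.25000)
Y = -101/4 (Y = -¼ + 25*(-1) = -¼ - 25 = -101/4 ≈ -25.250)
(Y - 5*(-5)*(-3))² = (-101/4 - 5*(-5)*(-3))² = (-101/4 + 25*(-3))² = (-101/4 - 75)² = (-401/4)² = 160801/16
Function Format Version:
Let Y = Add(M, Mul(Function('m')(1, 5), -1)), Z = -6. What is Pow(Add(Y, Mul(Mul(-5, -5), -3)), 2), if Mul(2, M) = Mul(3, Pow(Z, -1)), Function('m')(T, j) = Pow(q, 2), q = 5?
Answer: Rational(160801, 16) ≈ 10050.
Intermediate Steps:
Function('m')(T, j) = 25 (Function('m')(T, j) = Pow(5, 2) = 25)
M = Rational(-1, 4) (M = Mul(Rational(1, 2), Mul(3, Pow(-6, -1))) = Mul(Rational(1, 2), Mul(3, Rational(-1, 6))) = Mul(Rational(1, 2), Rational(-1, 2)) = Rational(-1, 4) ≈ -0.25000)
Y = Rational(-101, 4) (Y = Add(Rational(-1, 4), Mul(25, -1)) = Add(Rational(-1, 4), -25) = Rational(-101, 4) ≈ -25.250)
Pow(Add(Y, Mul(Mul(-5, -5), -3)), 2) = Pow(Add(Rational(-101, 4), Mul(Mul(-5, -5), -3)), 2) = Pow(Add(Rational(-101, 4), Mul(25, -3)), 2) = Pow(Add(Rational(-101, 4), -75), 2) = Pow(Rational(-401, 4), 2) = Rational(160801, 16)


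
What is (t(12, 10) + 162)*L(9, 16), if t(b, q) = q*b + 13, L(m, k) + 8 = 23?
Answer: 4425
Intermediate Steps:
L(m, k) = 15 (L(m, k) = -8 + 23 = 15)
t(b, q) = 13 + b*q (t(b, q) = b*q + 13 = 13 + b*q)
(t(12, 10) + 162)*L(9, 16) = ((13 + 12*10) + 162)*15 = ((13 + 120) + 162)*15 = (133 + 162)*15 = 295*15 = 4425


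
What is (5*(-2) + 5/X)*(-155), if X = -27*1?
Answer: 42625/27 ≈ 1578.7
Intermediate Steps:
X = -27
(5*(-2) + 5/X)*(-155) = (5*(-2) + 5/(-27))*(-155) = (-10 + 5*(-1/27))*(-155) = (-10 - 5/27)*(-155) = -275/27*(-155) = 42625/27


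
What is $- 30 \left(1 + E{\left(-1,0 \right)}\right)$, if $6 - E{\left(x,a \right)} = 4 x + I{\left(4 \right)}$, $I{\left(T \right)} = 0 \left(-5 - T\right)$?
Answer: $-330$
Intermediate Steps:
$I{\left(T \right)} = 0$
$E{\left(x,a \right)} = 6 - 4 x$ ($E{\left(x,a \right)} = 6 - \left(4 x + 0\right) = 6 - 4 x$)
$- 30 \left(1 + E{\left(-1,0 \right)}\right) = - 30 \left(1 + \left(6 - -4\right)\right) = - 30 \left(1 + \left(6 + 4\right)\right) = - 30 \left(1 + 10\right) = \left(-30\right) 11 = -330$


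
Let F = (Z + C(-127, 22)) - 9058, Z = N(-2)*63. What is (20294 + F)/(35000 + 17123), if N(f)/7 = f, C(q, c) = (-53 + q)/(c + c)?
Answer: 113849/573353 ≈ 0.19857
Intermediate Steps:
C(q, c) = (-53 + q)/(2*c) (C(q, c) = (-53 + q)/((2*c)) = (-53 + q)*(1/(2*c)) = (-53 + q)/(2*c))
N(f) = 7*f
Z = -882 (Z = (7*(-2))*63 = -14*63 = -882)
F = -109385/11 (F = (-882 + (½)*(-53 - 127)/22) - 9058 = (-882 + (½)*(1/22)*(-180)) - 9058 = (-882 - 45/11) - 9058 = -9747/11 - 9058 = -109385/11 ≈ -9944.1)
(20294 + F)/(35000 + 17123) = (20294 - 109385/11)/(35000 + 17123) = (113849/11)/52123 = (113849/11)*(1/52123) = 113849/573353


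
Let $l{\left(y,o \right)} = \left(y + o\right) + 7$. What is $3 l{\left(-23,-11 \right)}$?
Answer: $-81$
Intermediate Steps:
$l{\left(y,o \right)} = 7 + o + y$ ($l{\left(y,o \right)} = \left(o + y\right) + 7 = 7 + o + y$)
$3 l{\left(-23,-11 \right)} = 3 \left(7 - 11 - 23\right) = 3 \left(-27\right) = -81$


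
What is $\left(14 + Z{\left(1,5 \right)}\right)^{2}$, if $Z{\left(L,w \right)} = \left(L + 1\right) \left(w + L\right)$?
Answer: $676$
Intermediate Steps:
$Z{\left(L,w \right)} = \left(1 + L\right) \left(L + w\right)$
$\left(14 + Z{\left(1,5 \right)}\right)^{2} = \left(14 + \left(1 + 5 + 1^{2} + 1 \cdot 5\right)\right)^{2} = \left(14 + \left(1 + 5 + 1 + 5\right)\right)^{2} = \left(14 + 12\right)^{2} = 26^{2} = 676$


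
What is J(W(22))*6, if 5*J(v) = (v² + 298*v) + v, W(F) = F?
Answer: 42372/5 ≈ 8474.4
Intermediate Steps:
J(v) = v²/5 + 299*v/5 (J(v) = ((v² + 298*v) + v)/5 = (v² + 299*v)/5 = v²/5 + 299*v/5)
J(W(22))*6 = ((⅕)*22*(299 + 22))*6 = ((⅕)*22*321)*6 = (7062/5)*6 = 42372/5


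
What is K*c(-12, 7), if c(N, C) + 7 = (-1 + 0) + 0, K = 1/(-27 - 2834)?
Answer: 8/2861 ≈ 0.0027962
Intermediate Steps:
K = -1/2861 (K = 1/(-2861) = -1/2861 ≈ -0.00034953)
c(N, C) = -8 (c(N, C) = -7 + ((-1 + 0) + 0) = -7 + (-1 + 0) = -7 - 1 = -8)
K*c(-12, 7) = -1/2861*(-8) = 8/2861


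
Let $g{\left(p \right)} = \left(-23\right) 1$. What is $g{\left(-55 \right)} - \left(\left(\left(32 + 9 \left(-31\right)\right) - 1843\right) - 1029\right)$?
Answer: $3096$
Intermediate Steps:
$g{\left(p \right)} = -23$
$g{\left(-55 \right)} - \left(\left(\left(32 + 9 \left(-31\right)\right) - 1843\right) - 1029\right) = -23 - \left(\left(\left(32 + 9 \left(-31\right)\right) - 1843\right) - 1029\right) = -23 - \left(\left(\left(32 - 279\right) + \left(-3451 + 1608\right)\right) - 1029\right) = -23 - \left(\left(-247 - 1843\right) - 1029\right) = -23 - \left(-2090 - 1029\right) = -23 - -3119 = -23 + 3119 = 3096$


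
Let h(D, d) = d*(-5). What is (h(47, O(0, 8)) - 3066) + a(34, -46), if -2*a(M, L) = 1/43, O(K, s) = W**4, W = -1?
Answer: -264107/86 ≈ -3071.0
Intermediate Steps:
O(K, s) = 1 (O(K, s) = (-1)**4 = 1)
a(M, L) = -1/86 (a(M, L) = -1/2/43 = -1/2*1/43 = -1/86)
h(D, d) = -5*d
(h(47, O(0, 8)) - 3066) + a(34, -46) = (-5*1 - 3066) - 1/86 = (-5 - 3066) - 1/86 = -3071 - 1/86 = -264107/86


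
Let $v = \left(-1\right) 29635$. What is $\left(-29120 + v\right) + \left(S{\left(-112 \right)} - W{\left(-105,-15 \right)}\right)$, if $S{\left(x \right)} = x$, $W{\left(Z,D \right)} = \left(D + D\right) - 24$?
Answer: $-58813$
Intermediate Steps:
$W{\left(Z,D \right)} = -24 + 2 D$ ($W{\left(Z,D \right)} = 2 D - 24 = -24 + 2 D$)
$v = -29635$
$\left(-29120 + v\right) + \left(S{\left(-112 \right)} - W{\left(-105,-15 \right)}\right) = \left(-29120 - 29635\right) - \left(88 - 30\right) = -58755 - 58 = -58813$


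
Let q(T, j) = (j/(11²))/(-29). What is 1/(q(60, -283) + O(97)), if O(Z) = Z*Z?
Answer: 3509/33016464 ≈ 0.00010628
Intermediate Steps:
O(Z) = Z²
q(T, j) = -j/3509 (q(T, j) = (j/121)*(-1/29) = -j/3509)
1/(q(60, -283) + O(97)) = 1/(-1/3509*(-283) + 97²) = 1/(283/3509 + 9409) = 1/(33016464/3509) = 3509/33016464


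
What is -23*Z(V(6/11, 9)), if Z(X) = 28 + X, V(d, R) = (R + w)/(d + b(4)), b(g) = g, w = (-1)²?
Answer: -3473/5 ≈ -694.60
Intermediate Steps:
w = 1
V(d, R) = (1 + R)/(4 + d) (V(d, R) = (R + 1)/(d + 4) = (1 + R)/(4 + d))
-23*Z(V(6/11, 9)) = -23*(28 + (1 + 9)/(4 + 6/11)) = -23*(28 + 10/(4 + 6*(1/11))) = -23*(28 + 10/(4 + 6/11)) = -23*(28 + 10/(50/11)) = -23*(28 + (11/50)*10) = -23*(28 + 11/5) = -23*151/5 = -3473/5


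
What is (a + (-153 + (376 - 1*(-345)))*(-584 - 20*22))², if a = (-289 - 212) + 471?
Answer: 338330682244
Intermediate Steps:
a = -30 (a = -501 + 471 = -30)
(a + (-153 + (376 - 1*(-345)))*(-584 - 20*22))² = (-30 + (-153 + (376 - 1*(-345)))*(-584 - 20*22))² = (-30 + (-153 + (376 + 345))*(-584 - 440))² = (-30 + (-153 + 721)*(-1024))² = (-30 + 568*(-1024))² = (-30 - 581632)² = (-581662)² = 338330682244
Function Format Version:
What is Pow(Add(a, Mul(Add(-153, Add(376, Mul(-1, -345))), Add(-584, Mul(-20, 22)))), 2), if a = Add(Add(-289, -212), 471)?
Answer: 338330682244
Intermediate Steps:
a = -30 (a = Add(-501, 471) = -30)
Pow(Add(a, Mul(Add(-153, Add(376, Mul(-1, -345))), Add(-584, Mul(-20, 22)))), 2) = Pow(Add(-30, Mul(Add(-153, Add(376, Mul(-1, -345))), Add(-584, Mul(-20, 22)))), 2) = Pow(Add(-30, Mul(Add(-153, Add(376, 345)), Add(-584, -440))), 2) = Pow(Add(-30, Mul(Add(-153, 721), -1024)), 2) = Pow(Add(-30, Mul(568, -1024)), 2) = Pow(Add(-30, -581632), 2) = Pow(-581662, 2) = 338330682244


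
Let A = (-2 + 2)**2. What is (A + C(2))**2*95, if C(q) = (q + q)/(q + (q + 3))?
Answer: 1520/49 ≈ 31.020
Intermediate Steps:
A = 0 (A = 0**2 = 0)
C(q) = 2*q/(3 + 2*q) (C(q) = (2*q)/(q + (3 + q)) = (2*q)/(3 + 2*q) = 2*q/(3 + 2*q))
(A + C(2))**2*95 = (0 + 2*2/(3 + 2*2))**2*95 = (0 + 2*2/(3 + 4))**2*95 = (0 + 2*2/7)**2*95 = (0 + 2*2*(1/7))**2*95 = (0 + 4/7)**2*95 = (4/7)**2*95 = (16/49)*95 = 1520/49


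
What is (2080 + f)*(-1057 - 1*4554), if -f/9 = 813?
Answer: 29384807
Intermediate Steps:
f = -7317 (f = -9*813 = -7317)
(2080 + f)*(-1057 - 1*4554) = (2080 - 7317)*(-1057 - 1*4554) = -5237*(-1057 - 4554) = -5237*(-5611) = 29384807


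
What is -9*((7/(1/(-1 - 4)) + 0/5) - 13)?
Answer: 432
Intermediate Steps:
-9*((7/(1/(-1 - 4)) + 0/5) - 13) = -9*((7/(1/(-5)) + 0*(⅕)) - 13) = -9*((7/(-⅕) + 0) - 13) = -9*((7*(-5) + 0) - 13) = -9*((-35 + 0) - 13) = -9*(-35 - 13) = -9*(-48) = 432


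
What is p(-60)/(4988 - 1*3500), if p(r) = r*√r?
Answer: -5*I*√15/62 ≈ -0.31234*I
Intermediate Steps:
p(r) = r^(3/2)
p(-60)/(4988 - 1*3500) = (-60)^(3/2)/(4988 - 1*3500) = (-120*I*√15)/(4988 - 3500) = -120*I*√15/1488 = -120*I*√15*(1/1488) = -5*I*√15/62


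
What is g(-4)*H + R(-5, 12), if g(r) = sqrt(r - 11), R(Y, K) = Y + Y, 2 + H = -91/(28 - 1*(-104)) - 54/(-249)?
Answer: -10 - 27089*I*sqrt(15)/10956 ≈ -10.0 - 9.576*I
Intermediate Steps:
H = -27089/10956 (H = -2 + (-91/(28 - 1*(-104)) - 54/(-249)) = -2 + (-91/(28 + 104) - 54*(-1/249)) = -2 + (-91/132 + 18/83) = -2 - 5177/10956 = -27089/10956 ≈ -2.4725)
R(Y, K) = 2*Y
g(r) = sqrt(-11 + r)
g(-4)*H + R(-5, 12) = sqrt(-11 - 4)*(-27089/10956) + 2*(-5) = sqrt(-15)*(-27089/10956) - 10 = (I*sqrt(15))*(-27089/10956) - 10 = -27089*I*sqrt(15)/10956 - 10 = -10 - 27089*I*sqrt(15)/10956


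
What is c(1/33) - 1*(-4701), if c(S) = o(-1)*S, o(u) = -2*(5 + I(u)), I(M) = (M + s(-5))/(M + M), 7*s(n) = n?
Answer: 1085849/231 ≈ 4700.6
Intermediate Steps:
s(n) = n/7
I(M) = (-5/7 + M)/(2*M) (I(M) = (M + (⅐)*(-5))/(M + M) = (M - 5/7)/((2*M)) = (-5/7 + M)*(1/(2*M)) = (-5/7 + M)/(2*M))
o(u) = -10 - (-5 + 7*u)/(7*u) (o(u) = -2*(5 + (-5 + 7*u)/(14*u)) = -10 - (-5 + 7*u)/(7*u))
c(S) = -82*S/7 (c(S) = (-11 + (5/7)/(-1))*S = (-11 + (5/7)*(-1))*S = (-11 - 5/7)*S = -82*S/7)
c(1/33) - 1*(-4701) = -82/7/33 - 1*(-4701) = -82/7*1/33 + 4701 = -82/231 + 4701 = 1085849/231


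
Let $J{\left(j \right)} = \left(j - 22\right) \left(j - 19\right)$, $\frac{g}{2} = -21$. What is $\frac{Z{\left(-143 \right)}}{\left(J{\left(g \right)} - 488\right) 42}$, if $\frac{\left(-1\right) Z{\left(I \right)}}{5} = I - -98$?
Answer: $\frac{75}{47824} \approx 0.0015683$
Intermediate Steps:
$g = -42$ ($g = 2 \left(-21\right) = -42$)
$J{\left(j \right)} = \left(-22 + j\right) \left(-19 + j\right)$
$Z{\left(I \right)} = -490 - 5 I$ ($Z{\left(I \right)} = - 5 \left(I - -98\right) = - 5 \left(I + 98\right) = - 5 \left(98 + I\right) = -490 - 5 I$)
$\frac{Z{\left(-143 \right)}}{\left(J{\left(g \right)} - 488\right) 42} = \frac{-490 - -715}{\left(\left(418 + \left(-42\right)^{2} - -1722\right) - 488\right) 42} = \frac{-490 + 715}{\left(\left(418 + 1764 + 1722\right) - 488\right) 42} = \frac{225}{\left(3904 - 488\right) 42} = \frac{225}{3416 \cdot 42} = \frac{225}{143472} = 225 \cdot \frac{1}{143472} = \frac{75}{47824}$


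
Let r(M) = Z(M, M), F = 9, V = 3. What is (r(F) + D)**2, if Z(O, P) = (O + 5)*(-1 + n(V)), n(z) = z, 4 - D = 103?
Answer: 5041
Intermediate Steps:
D = -99 (D = 4 - 1*103 = 4 - 103 = -99)
Z(O, P) = 10 + 2*O (Z(O, P) = (O + 5)*(-1 + 3) = (5 + O)*2 = 10 + 2*O)
r(M) = 10 + 2*M
(r(F) + D)**2 = ((10 + 2*9) - 99)**2 = ((10 + 18) - 99)**2 = (28 - 99)**2 = (-71)**2 = 5041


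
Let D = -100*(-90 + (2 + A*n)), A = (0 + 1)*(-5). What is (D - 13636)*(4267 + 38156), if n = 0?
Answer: -205157628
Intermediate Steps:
A = -5 (A = 1*(-5) = -5)
D = 8800 (D = -100*(-90 + (2 - 5*0)) = -100*(-90 + (2 + 0)) = -100*(-90 + 2) = -100*(-88) = 8800)
(D - 13636)*(4267 + 38156) = (8800 - 13636)*(4267 + 38156) = -4836*42423 = -205157628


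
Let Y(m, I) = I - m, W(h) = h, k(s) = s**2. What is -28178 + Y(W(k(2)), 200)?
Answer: -27982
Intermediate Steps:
-28178 + Y(W(k(2)), 200) = -28178 + (200 - 1*2**2) = -28178 + (200 - 1*4) = -28178 + (200 - 4) = -28178 + 196 = -27982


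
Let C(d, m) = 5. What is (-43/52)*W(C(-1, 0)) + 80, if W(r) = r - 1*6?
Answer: 4203/52 ≈ 80.827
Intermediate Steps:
W(r) = -6 + r (W(r) = r - 6 = -6 + r)
(-43/52)*W(C(-1, 0)) + 80 = (-43/52)*(-6 + 5) + 80 = -43*1/52*(-1) + 80 = -43/52*(-1) + 80 = 43/52 + 80 = 4203/52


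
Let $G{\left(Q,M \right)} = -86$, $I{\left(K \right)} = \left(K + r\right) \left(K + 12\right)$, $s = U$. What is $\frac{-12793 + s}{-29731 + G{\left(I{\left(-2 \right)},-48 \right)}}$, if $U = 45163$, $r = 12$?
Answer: $- \frac{10790}{9939} \approx -1.0856$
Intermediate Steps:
$s = 45163$
$I{\left(K \right)} = \left(12 + K\right)^{2}$ ($I{\left(K \right)} = \left(K + 12\right) \left(K + 12\right) = \left(12 + K\right) \left(12 + K\right) = \left(12 + K\right)^{2}$)
$\frac{-12793 + s}{-29731 + G{\left(I{\left(-2 \right)},-48 \right)}} = \frac{-12793 + 45163}{-29731 - 86} = \frac{32370}{-29817} = 32370 \left(- \frac{1}{29817}\right) = - \frac{10790}{9939}$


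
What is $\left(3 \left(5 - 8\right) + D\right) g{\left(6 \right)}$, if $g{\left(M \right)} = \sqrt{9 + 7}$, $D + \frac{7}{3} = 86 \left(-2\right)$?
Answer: $- \frac{2200}{3} \approx -733.33$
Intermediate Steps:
$D = - \frac{523}{3}$ ($D = - \frac{7}{3} + 86 \left(-2\right) = - \frac{7}{3} - 172 = - \frac{523}{3} \approx -174.33$)
$g{\left(M \right)} = 4$ ($g{\left(M \right)} = \sqrt{16} = 4$)
$\left(3 \left(5 - 8\right) + D\right) g{\left(6 \right)} = \left(3 \left(5 - 8\right) - \frac{523}{3}\right) 4 = \left(3 \left(-3\right) - \frac{523}{3}\right) 4 = \left(-9 - \frac{523}{3}\right) 4 = \left(- \frac{550}{3}\right) 4 = - \frac{2200}{3}$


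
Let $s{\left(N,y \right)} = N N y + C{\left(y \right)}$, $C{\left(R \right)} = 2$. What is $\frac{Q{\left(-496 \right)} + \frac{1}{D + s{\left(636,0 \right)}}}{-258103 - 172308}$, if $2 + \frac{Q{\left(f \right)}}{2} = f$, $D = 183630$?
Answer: $\frac{182897471}{79037232752} \approx 0.0023141$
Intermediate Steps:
$Q{\left(f \right)} = -4 + 2 f$
$s{\left(N,y \right)} = 2 + y N^{2}$ ($s{\left(N,y \right)} = N N y + 2 = N^{2} y + 2 = y N^{2} + 2 = 2 + y N^{2}$)
$\frac{Q{\left(-496 \right)} + \frac{1}{D + s{\left(636,0 \right)}}}{-258103 - 172308} = \frac{\left(-4 + 2 \left(-496\right)\right) + \frac{1}{183630 + \left(2 + 0 \cdot 636^{2}\right)}}{-258103 - 172308} = \frac{\left(-4 - 992\right) + \frac{1}{183630 + \left(2 + 0 \cdot 404496\right)}}{-430411} = \left(-996 + \frac{1}{183630 + \left(2 + 0\right)}\right) \left(- \frac{1}{430411}\right) = \left(-996 + \frac{1}{183630 + 2}\right) \left(- \frac{1}{430411}\right) = \left(-996 + \frac{1}{183632}\right) \left(- \frac{1}{430411}\right) = \left(- \frac{182897471}{183632}\right) \left(- \frac{1}{430411}\right) = \frac{182897471}{79037232752}$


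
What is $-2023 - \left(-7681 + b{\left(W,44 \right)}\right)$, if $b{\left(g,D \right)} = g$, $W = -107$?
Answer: $5765$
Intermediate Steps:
$-2023 - \left(-7681 + b{\left(W,44 \right)}\right) = -2023 + \left(7681 - -107\right) = -2023 + \left(7681 + 107\right) = -2023 + 7788 = 5765$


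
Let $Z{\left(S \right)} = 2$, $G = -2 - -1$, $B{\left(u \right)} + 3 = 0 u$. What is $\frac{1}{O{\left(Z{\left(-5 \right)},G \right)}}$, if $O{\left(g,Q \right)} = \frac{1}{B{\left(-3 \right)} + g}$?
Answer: $-1$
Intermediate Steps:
$B{\left(u \right)} = -3$ ($B{\left(u \right)} = -3 + 0 u = -3 + 0 = -3$)
$G = -1$ ($G = -2 + 1 = -1$)
$O{\left(g,Q \right)} = \frac{1}{-3 + g}$
$\frac{1}{O{\left(Z{\left(-5 \right)},G \right)}} = \frac{1}{\frac{1}{-3 + 2}} = \frac{1}{\frac{1}{-1}} = \frac{1}{-1} = -1$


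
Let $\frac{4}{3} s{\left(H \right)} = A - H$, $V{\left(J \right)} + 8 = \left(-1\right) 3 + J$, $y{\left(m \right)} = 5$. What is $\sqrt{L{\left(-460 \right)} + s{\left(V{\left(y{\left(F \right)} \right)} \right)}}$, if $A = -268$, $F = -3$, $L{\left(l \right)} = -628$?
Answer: $\frac{i \sqrt{3298}}{2} \approx 28.714 i$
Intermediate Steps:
$V{\left(J \right)} = -11 + J$ ($V{\left(J \right)} = -8 + \left(\left(-1\right) 3 + J\right) = -8 + \left(-3 + J\right) = -11 + J$)
$s{\left(H \right)} = -201 - \frac{3 H}{4}$ ($s{\left(H \right)} = \frac{3 \left(-268 - H\right)}{4} = -201 - \frac{3 H}{4}$)
$\sqrt{L{\left(-460 \right)} + s{\left(V{\left(y{\left(F \right)} \right)} \right)}} = \sqrt{-628 - \left(201 + \frac{3 \left(-11 + 5\right)}{4}\right)} = \sqrt{-628 - \frac{393}{2}} = \sqrt{- \frac{1649}{2}} = \frac{i \sqrt{3298}}{2}$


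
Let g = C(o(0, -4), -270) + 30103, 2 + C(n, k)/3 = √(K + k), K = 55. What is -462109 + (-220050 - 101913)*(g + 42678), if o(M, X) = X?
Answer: -23431319434 - 965889*I*√215 ≈ -2.3431e+10 - 1.4163e+7*I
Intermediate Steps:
C(n, k) = -6 + 3*√(55 + k)
g = 30097 + 3*I*√215 (g = (-6 + 3*√(55 - 270)) + 30103 = (-6 + 3*√(-215)) + 30103 = (-6 + 3*(I*√215)) + 30103 = (-6 + 3*I*√215) + 30103 = 30097 + 3*I*√215 ≈ 30097.0 + 43.989*I)
-462109 + (-220050 - 101913)*(g + 42678) = -462109 + (-220050 - 101913)*((30097 + 3*I*√215) + 42678) = -462109 - 321963*(72775 + 3*I*√215) = -462109 + (-23430857325 - 965889*I*√215) = -23431319434 - 965889*I*√215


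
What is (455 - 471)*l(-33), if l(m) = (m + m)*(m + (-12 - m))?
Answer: -12672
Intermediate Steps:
l(m) = -24*m (l(m) = (2*m)*(-12) = -24*m)
(455 - 471)*l(-33) = (455 - 471)*(-24*(-33)) = -16*792 = -12672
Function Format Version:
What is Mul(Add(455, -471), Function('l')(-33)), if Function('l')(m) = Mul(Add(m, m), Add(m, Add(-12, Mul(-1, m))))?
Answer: -12672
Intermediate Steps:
Function('l')(m) = Mul(-24, m) (Function('l')(m) = Mul(Mul(2, m), -12) = Mul(-24, m))
Mul(Add(455, -471), Function('l')(-33)) = Mul(Add(455, -471), Mul(-24, -33)) = Mul(-16, 792) = -12672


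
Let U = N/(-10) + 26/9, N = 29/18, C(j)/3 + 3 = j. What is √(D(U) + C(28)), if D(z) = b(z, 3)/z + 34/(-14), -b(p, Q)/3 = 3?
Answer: 2*√204577114/3437 ≈ 8.3230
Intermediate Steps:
C(j) = -9 + 3*j
N = 29/18 (N = 29*(1/18) = 29/18 ≈ 1.6111)
b(p, Q) = -9 (b(p, Q) = -3*3 = -9)
U = 491/180 (U = (29/18)/(-10) + 26/9 = (29/18)*(-⅒) + 26*(⅑) = -29/180 + 26/9 = 491/180 ≈ 2.7278)
D(z) = -17/7 - 9/z (D(z) = -9/z + 34/(-14) = -9/z + 34*(-1/14) = -9/z - 17/7 = -17/7 - 9/z)
√(D(U) + C(28)) = √((-17/7 - 9/491/180) + (-9 + 3*28)) = √((-17/7 - 9*180/491) + (-9 + 84)) = √((-17/7 - 1620/491) + 75) = √(-19687/3437 + 75) = √(238088/3437) = 2*√204577114/3437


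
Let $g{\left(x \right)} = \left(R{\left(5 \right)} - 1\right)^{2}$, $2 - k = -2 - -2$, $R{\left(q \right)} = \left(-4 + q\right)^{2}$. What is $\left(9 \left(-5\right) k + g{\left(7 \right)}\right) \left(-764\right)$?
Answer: $68760$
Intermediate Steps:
$k = 2$ ($k = 2 - \left(-2 - -2\right) = 2 - \left(-2 + 2\right) = 2 - 0 = 2 + 0 = 2$)
$g{\left(x \right)} = 0$ ($g{\left(x \right)} = \left(\left(-4 + 5\right)^{2} - 1\right)^{2} = \left(1^{2} - 1\right)^{2} = \left(1 - 1\right)^{2} = 0^{2} = 0$)
$\left(9 \left(-5\right) k + g{\left(7 \right)}\right) \left(-764\right) = \left(9 \left(-5\right) 2 + 0\right) \left(-764\right) = \left(\left(-45\right) 2 + 0\right) \left(-764\right) = \left(-90 + 0\right) \left(-764\right) = \left(-90\right) \left(-764\right) = 68760$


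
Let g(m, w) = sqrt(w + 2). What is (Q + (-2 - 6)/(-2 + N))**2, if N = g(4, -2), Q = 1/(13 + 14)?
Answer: 11881/729 ≈ 16.298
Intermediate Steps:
Q = 1/27 ≈ 0.037037
g(m, w) = sqrt(2 + w)
N = 0 (N = sqrt(2 - 2) = sqrt(0) = 0)
(Q + (-2 - 6)/(-2 + N))**2 = (1/27 + (-2 - 6)/(-2 + 0))**2 = (1/27 - 8/(-2))**2 = (1/27 - 8*(-1/2))**2 = (1/27 + 4)**2 = (109/27)**2 = 11881/729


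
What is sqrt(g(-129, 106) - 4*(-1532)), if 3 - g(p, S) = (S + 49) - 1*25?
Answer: sqrt(6001) ≈ 77.466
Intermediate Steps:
g(p, S) = -21 - S (g(p, S) = 3 - ((S + 49) - 1*25) = 3 - ((49 + S) - 25) = 3 - (24 + S) = 3 + (-24 - S) = -21 - S)
sqrt(g(-129, 106) - 4*(-1532)) = sqrt((-21 - 1*106) - 4*(-1532)) = sqrt((-21 - 106) + 6128) = sqrt(-127 + 6128) = sqrt(6001)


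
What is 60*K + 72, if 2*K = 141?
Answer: 4302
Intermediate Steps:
K = 141/2 (K = (1/2)*141 = 141/2 ≈ 70.500)
60*K + 72 = 60*(141/2) + 72 = 4230 + 72 = 4302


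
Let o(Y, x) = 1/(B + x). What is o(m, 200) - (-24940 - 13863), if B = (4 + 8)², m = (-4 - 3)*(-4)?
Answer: 13348233/344 ≈ 38803.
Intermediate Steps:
m = 28 (m = -7*(-4) = 28)
B = 144 (B = 12² = 144)
o(Y, x) = 1/(144 + x)
o(m, 200) - (-24940 - 13863) = 1/(144 + 200) - (-24940 - 13863) = 1/344 - 1*(-38803) = 1/344 + 38803 = 13348233/344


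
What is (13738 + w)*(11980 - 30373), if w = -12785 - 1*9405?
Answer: 155457636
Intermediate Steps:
w = -22190 (w = -12785 - 9405 = -22190)
(13738 + w)*(11980 - 30373) = (13738 - 22190)*(11980 - 30373) = -8452*(-18393) = 155457636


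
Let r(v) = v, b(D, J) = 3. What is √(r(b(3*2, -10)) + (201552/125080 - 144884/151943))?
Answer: √20643447027731674685/2375628805 ≈ 1.9125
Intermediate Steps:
√(r(b(3*2, -10)) + (201552/125080 - 144884/151943)) = √(3 + (201552/125080 - 144884/151943)) = √(3 + (201552*(1/125080) - 144884*1/151943)) = √(3 + (25194/15635 - 144884/151943)) = √(3 + 1562790602/2375628805) = √(8689677017/2375628805) = √20643447027731674685/2375628805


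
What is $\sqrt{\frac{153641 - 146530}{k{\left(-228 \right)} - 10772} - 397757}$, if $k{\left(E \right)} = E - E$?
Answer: $\frac{i \sqrt{11538550371895}}{5386} \approx 630.68 i$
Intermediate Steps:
$k{\left(E \right)} = 0$
$\sqrt{\frac{153641 - 146530}{k{\left(-228 \right)} - 10772} - 397757} = \sqrt{\frac{153641 - 146530}{0 - 10772} - 397757} = \sqrt{\frac{7111}{-10772} - 397757} = \sqrt{7111 \left(- \frac{1}{10772}\right) - 397757} = \sqrt{- \frac{7111}{10772} - 397757} = \sqrt{- \frac{4284645515}{10772}} = \frac{i \sqrt{11538550371895}}{5386}$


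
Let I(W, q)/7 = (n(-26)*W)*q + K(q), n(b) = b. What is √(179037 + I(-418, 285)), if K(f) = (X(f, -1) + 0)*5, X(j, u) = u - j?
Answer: √21850687 ≈ 4674.5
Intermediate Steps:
K(f) = -5 - 5*f (K(f) = ((-1 - f) + 0)*5 = (-1 - f)*5 = -5 - 5*f)
I(W, q) = -35 - 35*q - 182*W*q (I(W, q) = 7*((-26*W)*q + (-5 - 5*q)) = 7*(-26*W*q + (-5 - 5*q)) = 7*(-5 - 5*q - 26*W*q) = -35 - 35*q - 182*W*q)
√(179037 + I(-418, 285)) = √(179037 + (-35 - 35*285 - 182*(-418)*285)) = √(179037 + (-35 - 9975 + 21681660)) = √(179037 + 21671650) = √21850687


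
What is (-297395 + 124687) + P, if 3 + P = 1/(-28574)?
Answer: -4935044115/28574 ≈ -1.7271e+5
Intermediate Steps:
P = -85723/28574 (P = -3 + 1/(-28574) = -3 - 1/28574 = -85723/28574 ≈ -3.0000)
(-297395 + 124687) + P = (-297395 + 124687) - 85723/28574 = -172708 - 85723/28574 = -4935044115/28574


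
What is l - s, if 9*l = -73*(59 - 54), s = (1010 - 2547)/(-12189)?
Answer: -1487606/36567 ≈ -40.682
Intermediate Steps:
s = 1537/12189 (s = -1537*(-1/12189) = 1537/12189 ≈ 0.12610)
l = -365/9 (l = (-73*(59 - 54))/9 = (-73*5)/9 = (⅑)*(-365) = -365/9 ≈ -40.556)
l - s = -365/9 - 1*1537/12189 = -365/9 - 1537/12189 = -1487606/36567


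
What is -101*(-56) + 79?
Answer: 5735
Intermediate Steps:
-101*(-56) + 79 = 5656 + 79 = 5735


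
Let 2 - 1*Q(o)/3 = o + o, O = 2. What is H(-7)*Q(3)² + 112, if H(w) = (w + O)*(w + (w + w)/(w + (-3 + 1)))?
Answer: 4032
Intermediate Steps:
Q(o) = 6 - 6*o (Q(o) = 6 - 3*(o + o) = 6 - 6*o)
H(w) = (2 + w)*(w + 2*w/(-2 + w)) (H(w) = (w + 2)*(w + (w + w)/(w + (-3 + 1))) = (2 + w)*(w + (2*w)/(w - 2)) = (2 + w)*(w + (2*w)/(-2 + w)) = (2 + w)*(w + 2*w/(-2 + w)))
H(-7)*Q(3)² + 112 = ((-7)²*(2 - 7)/(-2 - 7))*(6 - 6*3)² + 112 = (49*(-5)/(-9))*(6 - 18)² + 112 = (49*(-⅑)*(-5))*(-12)² + 112 = (245/9)*144 + 112 = 3920 + 112 = 4032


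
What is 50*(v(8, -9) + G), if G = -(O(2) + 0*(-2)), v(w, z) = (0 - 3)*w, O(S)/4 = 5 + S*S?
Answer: -3000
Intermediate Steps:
O(S) = 20 + 4*S**2 (O(S) = 4*(5 + S*S) = 4*(5 + S**2) = 20 + 4*S**2)
v(w, z) = -3*w
G = -36 (G = -((20 + 4*2**2) + 0*(-2)) = -((20 + 4*4) + 0) = -((20 + 16) + 0) = -(36 + 0) = -1*36 = -36)
50*(v(8, -9) + G) = 50*(-3*8 - 36) = 50*(-24 - 36) = 50*(-60) = -3000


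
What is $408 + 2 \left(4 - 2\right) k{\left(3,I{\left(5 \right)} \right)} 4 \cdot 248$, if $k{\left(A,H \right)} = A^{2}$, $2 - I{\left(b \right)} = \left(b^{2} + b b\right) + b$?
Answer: $36120$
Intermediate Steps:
$I{\left(b \right)} = 2 - b - 2 b^{2}$ ($I{\left(b \right)} = 2 - \left(\left(b^{2} + b b\right) + b\right) = 2 - \left(\left(b^{2} + b^{2}\right) + b\right) = 2 - \left(2 b^{2} + b\right) = 2 - \left(b + 2 b^{2}\right) = 2 - b - 2 b^{2}$)
$408 + 2 \left(4 - 2\right) k{\left(3,I{\left(5 \right)} \right)} 4 \cdot 248 = 408 + 2 \left(4 - 2\right) 3^{2} \cdot 4 \cdot 248 = 408 + 2 \cdot 2 \cdot 9 \cdot 4 \cdot 248 = 408 + 4 \cdot 9 \cdot 4 \cdot 248 = 408 + 36 \cdot 4 \cdot 248 = 408 + 144 \cdot 248 = 408 + 35712 = 36120$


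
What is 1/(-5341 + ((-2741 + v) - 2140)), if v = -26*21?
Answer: -1/10768 ≈ -9.2868e-5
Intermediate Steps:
v = -546
1/(-5341 + ((-2741 + v) - 2140)) = 1/(-5341 + ((-2741 - 546) - 2140)) = 1/(-5341 + (-3287 - 2140)) = 1/(-5341 - 5427) = 1/(-10768) = -1/10768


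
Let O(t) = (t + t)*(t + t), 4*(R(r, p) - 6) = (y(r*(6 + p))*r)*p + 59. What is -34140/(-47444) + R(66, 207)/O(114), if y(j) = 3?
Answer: 2261853169/2466328896 ≈ 0.91709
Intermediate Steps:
R(r, p) = 83/4 + 3*p*r/4 (R(r, p) = 6 + ((3*r)*p + 59)/4 = 6 + (3*p*r + 59)/4 = 6 + (59 + 3*p*r)/4 = 6 + (59/4 + 3*p*r/4) = 83/4 + 3*p*r/4)
O(t) = 4*t**2 (O(t) = (2*t)*(2*t) = 4*t**2)
-34140/(-47444) + R(66, 207)/O(114) = -34140/(-47444) + (83/4 + (3/4)*207*66)/((4*114**2)) = -34140*(-1/47444) + (83/4 + 20493/2)/((4*12996)) = 8535/11861 + (41069/4)/51984 = 8535/11861 + (41069/4)*(1/51984) = 8535/11861 + 41069/207936 = 2261853169/2466328896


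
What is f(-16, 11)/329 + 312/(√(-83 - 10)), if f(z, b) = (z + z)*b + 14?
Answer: -338/329 - 104*I*√93/31 ≈ -1.0274 - 32.353*I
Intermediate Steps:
f(z, b) = 14 + 2*b*z (f(z, b) = (2*z)*b + 14 = 2*b*z + 14 = 14 + 2*b*z)
f(-16, 11)/329 + 312/(√(-83 - 10)) = (14 + 2*11*(-16))/329 + 312/(√(-83 - 10)) = (14 - 352)*(1/329) + 312/(√(-93)) = -338*1/329 + 312/((I*√93)) = -338/329 + 312*(-I*√93/93) = -338/329 - 104*I*√93/31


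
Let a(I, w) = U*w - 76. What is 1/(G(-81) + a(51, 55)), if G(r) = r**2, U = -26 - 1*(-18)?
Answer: 1/6045 ≈ 0.00016543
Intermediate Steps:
U = -8 (U = -26 + 18 = -8)
a(I, w) = -76 - 8*w (a(I, w) = -8*w - 76 = -76 - 8*w)
1/(G(-81) + a(51, 55)) = 1/((-81)**2 + (-76 - 8*55)) = 1/(6561 + (-76 - 440)) = 1/(6561 - 516) = 1/6045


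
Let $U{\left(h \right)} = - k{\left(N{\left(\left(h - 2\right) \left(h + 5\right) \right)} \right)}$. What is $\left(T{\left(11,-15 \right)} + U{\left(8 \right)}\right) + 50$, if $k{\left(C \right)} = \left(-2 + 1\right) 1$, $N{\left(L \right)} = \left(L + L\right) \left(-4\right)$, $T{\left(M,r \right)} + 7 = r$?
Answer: $29$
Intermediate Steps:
$T{\left(M,r \right)} = -7 + r$
$N{\left(L \right)} = - 8 L$ ($N{\left(L \right)} = 2 L \left(-4\right) = - 8 L$)
$k{\left(C \right)} = -1$ ($k{\left(C \right)} = \left(-1\right) 1 = -1$)
$U{\left(h \right)} = 1$ ($U{\left(h \right)} = \left(-1\right) \left(-1\right) = 1$)
$\left(T{\left(11,-15 \right)} + U{\left(8 \right)}\right) + 50 = \left(\left(-7 - 15\right) + 1\right) + 50 = \left(-22 + 1\right) + 50 = -21 + 50 = 29$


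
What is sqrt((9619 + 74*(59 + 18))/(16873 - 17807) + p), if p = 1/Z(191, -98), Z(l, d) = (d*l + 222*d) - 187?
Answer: I*sqrt(23652516301413154)/37977374 ≈ 4.0496*I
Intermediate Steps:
Z(l, d) = -187 + 222*d + d*l (Z(l, d) = (222*d + d*l) - 187 = -187 + 222*d + d*l)
p = -1/40661 (p = 1/(-187 + 222*(-98) - 98*191) = 1/(-187 - 21756 - 18718) = 1/(-40661) = -1/40661 ≈ -2.4594e-5)
sqrt((9619 + 74*(59 + 18))/(16873 - 17807) + p) = sqrt((9619 + 74*(59 + 18))/(16873 - 17807) - 1/40661) = sqrt((9619 + 74*77)/(-934) - 1/40661) = sqrt((9619 + 5698)*(-1/934) - 1/40661) = sqrt(15317*(-1/934) - 1/40661) = sqrt(-15317/934 - 1/40661) = sqrt(-622805471/37977374) = I*sqrt(23652516301413154)/37977374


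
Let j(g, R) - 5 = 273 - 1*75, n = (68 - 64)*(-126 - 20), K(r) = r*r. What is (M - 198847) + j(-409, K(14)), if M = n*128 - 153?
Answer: -273549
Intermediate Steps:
K(r) = r**2
n = -584 (n = 4*(-146) = -584)
j(g, R) = 203 (j(g, R) = 5 + (273 - 1*75) = 5 + (273 - 75) = 5 + 198 = 203)
M = -74905 (M = -584*128 - 153 = -74752 - 153 = -74905)
(M - 198847) + j(-409, K(14)) = (-74905 - 198847) + 203 = -273752 + 203 = -273549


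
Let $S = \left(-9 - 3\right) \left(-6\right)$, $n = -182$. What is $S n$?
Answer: $-13104$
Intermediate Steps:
$S = 72$ ($S = \left(-12\right) \left(-6\right) = 72$)
$S n = 72 \left(-182\right) = -13104$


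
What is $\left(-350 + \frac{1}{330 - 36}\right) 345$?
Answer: $- \frac{11833385}{98} \approx -1.2075 \cdot 10^{5}$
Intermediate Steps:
$\left(-350 + \frac{1}{330 - 36}\right) 345 = \left(-350 + \frac{1}{294}\right) 345 = \left(- \frac{102899}{294}\right) 345 = - \frac{11833385}{98}$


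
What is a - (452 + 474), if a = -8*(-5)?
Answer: -886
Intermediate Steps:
a = 40
a - (452 + 474) = 40 - (452 + 474) = 40 - 1*926 = 40 - 926 = -886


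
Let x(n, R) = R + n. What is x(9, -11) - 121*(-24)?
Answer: 2902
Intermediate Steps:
x(9, -11) - 121*(-24) = (-11 + 9) - 121*(-24) = -2 + 2904 = 2902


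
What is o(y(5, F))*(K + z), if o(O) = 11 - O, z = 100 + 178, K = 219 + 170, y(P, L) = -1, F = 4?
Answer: 8004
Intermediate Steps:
K = 389
z = 278
o(y(5, F))*(K + z) = (11 - 1*(-1))*(389 + 278) = (11 + 1)*667 = 12*667 = 8004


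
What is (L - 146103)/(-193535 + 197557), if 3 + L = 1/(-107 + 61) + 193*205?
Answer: -4900887/185012 ≈ -26.490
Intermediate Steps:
L = 1819851/46 (L = -3 + (1/(-107 + 61) + 193*205) = -3 + (1/(-46) + 39565) = -3 + (-1/46 + 39565) = -3 + 1819989/46 = 1819851/46 ≈ 39562.)
(L - 146103)/(-193535 + 197557) = (1819851/46 - 146103)/(-193535 + 197557) = -4900887/46/4022 = -4900887/46*1/4022 = -4900887/185012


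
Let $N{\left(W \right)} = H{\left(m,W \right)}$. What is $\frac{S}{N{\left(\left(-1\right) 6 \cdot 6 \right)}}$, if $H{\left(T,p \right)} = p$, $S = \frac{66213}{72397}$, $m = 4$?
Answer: $- \frac{7357}{289588} \approx -0.025405$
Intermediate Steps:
$S = \frac{66213}{72397}$ ($S = 66213 \cdot \frac{1}{72397} = \frac{66213}{72397} \approx 0.91458$)
$N{\left(W \right)} = W$
$\frac{S}{N{\left(\left(-1\right) 6 \cdot 6 \right)}} = \frac{66213}{72397 \left(-1\right) 6 \cdot 6} = \frac{66213}{72397 \left(\left(-6\right) 6\right)} = \frac{66213}{72397 \left(-36\right)} = \frac{66213}{72397} \left(- \frac{1}{36}\right) = - \frac{7357}{289588}$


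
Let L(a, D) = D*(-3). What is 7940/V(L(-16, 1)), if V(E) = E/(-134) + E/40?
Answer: -21279200/141 ≈ -1.5092e+5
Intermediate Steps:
L(a, D) = -3*D
V(E) = 47*E/2680 (V(E) = E*(-1/134) + E*(1/40) = -E/134 + E/40 = 47*E/2680)
7940/V(L(-16, 1)) = 7940/((47*(-3*1)/2680)) = 7940/(((47/2680)*(-3))) = 7940/(-141/2680) = 7940*(-2680/141) = -21279200/141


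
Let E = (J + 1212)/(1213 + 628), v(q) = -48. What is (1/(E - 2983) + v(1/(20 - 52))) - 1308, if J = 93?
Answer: -7444981529/5490398 ≈ -1356.0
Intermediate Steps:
E = 1305/1841 (E = (93 + 1212)/(1213 + 628) = 1305/1841 ≈ 0.70885)
(1/(E - 2983) + v(1/(20 - 52))) - 1308 = (1/(1305/1841 - 2983) - 48) - 1308 = (1/(-5490398/1841) - 48) - 1308 = (-1841/5490398 - 48) - 1308 = -263540945/5490398 - 1308 = -7444981529/5490398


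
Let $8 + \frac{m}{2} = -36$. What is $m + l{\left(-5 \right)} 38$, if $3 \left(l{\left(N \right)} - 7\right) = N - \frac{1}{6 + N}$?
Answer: $102$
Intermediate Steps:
$m = -88$ ($m = -16 + 2 \left(-36\right) = -16 - 72 = -88$)
$l{\left(N \right)} = 7 - \frac{1}{3 \left(6 + N\right)} + \frac{N}{3}$ ($l{\left(N \right)} = 7 + \frac{N - \frac{1}{6 + N}}{3} = 7 + \left(- \frac{1}{3 \left(6 + N\right)} + \frac{N}{3}\right) = 7 - \frac{1}{3 \left(6 + N\right)} + \frac{N}{3}$)
$m + l{\left(-5 \right)} 38 = -88 + \frac{125 + \left(-5\right)^{2} + 27 \left(-5\right)}{3 \left(6 - 5\right)} 38 = -88 + \frac{125 + 25 - 135}{3 \cdot 1} \cdot 38 = -88 + \frac{1}{3} \cdot 1 \cdot 15 \cdot 38 = -88 + 5 \cdot 38 = -88 + 190 = 102$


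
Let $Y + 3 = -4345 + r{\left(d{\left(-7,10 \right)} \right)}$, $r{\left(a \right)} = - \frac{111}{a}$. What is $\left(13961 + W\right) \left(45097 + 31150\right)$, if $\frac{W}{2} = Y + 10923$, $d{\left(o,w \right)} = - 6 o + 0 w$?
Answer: $\frac{14467105780}{7} \approx 2.0667 \cdot 10^{9}$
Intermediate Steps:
$d{\left(o,w \right)} = - 6 o$ ($d{\left(o,w \right)} = - 6 o + 0 = - 6 o$)
$Y = - \frac{60909}{14}$ ($Y = -3 - \left(4345 + \frac{111}{\left(-6\right) \left(-7\right)}\right) = -3 - \left(4345 + \frac{111}{42}\right) = -3 - \frac{60867}{14} = - \frac{60909}{14} \approx -4350.6$)
$W = \frac{92013}{7}$ ($W = 2 \left(- \frac{60909}{14} + 10923\right) = 2 \cdot \frac{92013}{14} = \frac{92013}{7} \approx 13145.0$)
$\left(13961 + W\right) \left(45097 + 31150\right) = \left(13961 + \frac{92013}{7}\right) \left(45097 + 31150\right) = \frac{189740}{7} \cdot 76247 = \frac{14467105780}{7}$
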